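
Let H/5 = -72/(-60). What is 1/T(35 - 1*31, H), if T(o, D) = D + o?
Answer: 1/10 ≈ 0.10000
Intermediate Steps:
H = 6 (H = 5*(-72/(-60)) = 5*(-72*(-1/60)) = 5*(6/5) = 6)
1/T(35 - 1*31, H) = 1/(6 + (35 - 1*31)) = 1/(6 + (35 - 31)) = 1/(6 + 4) = 1/10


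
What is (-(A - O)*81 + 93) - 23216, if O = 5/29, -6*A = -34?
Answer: -683473/29 ≈ -23568.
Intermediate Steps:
A = 17/3 (A = -1/6*(-34) = 17/3 ≈ 5.6667)
O = 5/29 (O = 5*(1/29) = 5/29 ≈ 0.17241)
(-(A - O)*81 + 93) - 23216 = (-(17/3 - 1*5/29)*81 + 93) - 23216 = (-(17/3 - 5/29)*81 + 93) - 23216 = (-1*478/87*81 + 93) - 23216 = (-478/87*81 + 93) - 23216 = (-12906/29 + 93) - 23216 = -10209/29 - 23216 = -683473/29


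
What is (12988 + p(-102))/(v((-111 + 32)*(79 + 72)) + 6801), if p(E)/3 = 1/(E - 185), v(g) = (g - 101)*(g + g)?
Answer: 196187/4335490593 ≈ 4.5251e-5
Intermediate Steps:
v(g) = 2*g*(-101 + g) (v(g) = (-101 + g)*(2*g) = 2*g*(-101 + g))
p(E) = 3/(-185 + E) (p(E) = 3/(E - 185) = 3/(-185 + E))
(12988 + p(-102))/(v((-111 + 32)*(79 + 72)) + 6801) = (12988 + 3/(-185 - 102))/(2*((-111 + 32)*(79 + 72))*(-101 + (-111 + 32)*(79 + 72)) + 6801) = (12988 + 3/(-287))/(2*(-79*151)*(-101 - 79*151) + 6801) = (12988 + 3*(-1/287))/(2*(-11929)*(-101 - 11929) + 6801) = (12988 - 3/287)/(2*(-11929)*(-12030) + 6801) = 3727553/(287*(287011740 + 6801)) = (3727553/287)/287018541 = (3727553/287)*(1/287018541) = 196187/4335490593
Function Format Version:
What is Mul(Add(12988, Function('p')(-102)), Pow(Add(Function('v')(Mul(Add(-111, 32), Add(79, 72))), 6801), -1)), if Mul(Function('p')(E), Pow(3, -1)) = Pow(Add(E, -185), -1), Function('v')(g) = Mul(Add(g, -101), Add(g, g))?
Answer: Rational(196187, 4335490593) ≈ 4.5251e-5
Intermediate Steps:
Function('v')(g) = Mul(2, g, Add(-101, g)) (Function('v')(g) = Mul(Add(-101, g), Mul(2, g)) = Mul(2, g, Add(-101, g)))
Function('p')(E) = Mul(3, Pow(Add(-185, E), -1)) (Function('p')(E) = Mul(3, Pow(Add(E, -185), -1)) = Mul(3, Pow(Add(-185, E), -1)))
Mul(Add(12988, Function('p')(-102)), Pow(Add(Function('v')(Mul(Add(-111, 32), Add(79, 72))), 6801), -1)) = Mul(Add(12988, Mul(3, Pow(Add(-185, -102), -1))), Pow(Add(Mul(2, Mul(Add(-111, 32), Add(79, 72)), Add(-101, Mul(Add(-111, 32), Add(79, 72)))), 6801), -1)) = Mul(Add(12988, Mul(3, Pow(-287, -1))), Pow(Add(Mul(2, Mul(-79, 151), Add(-101, Mul(-79, 151))), 6801), -1)) = Mul(Add(12988, Mul(3, Rational(-1, 287))), Pow(Add(Mul(2, -11929, Add(-101, -11929)), 6801), -1)) = Mul(Add(12988, Rational(-3, 287)), Pow(Add(Mul(2, -11929, -12030), 6801), -1)) = Mul(Rational(3727553, 287), Pow(Add(287011740, 6801), -1)) = Mul(Rational(3727553, 287), Pow(287018541, -1)) = Mul(Rational(3727553, 287), Rational(1, 287018541)) = Rational(196187, 4335490593)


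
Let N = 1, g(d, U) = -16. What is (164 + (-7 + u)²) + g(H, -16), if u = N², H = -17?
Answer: 184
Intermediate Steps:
u = 1 (u = 1² = 1)
(164 + (-7 + u)²) + g(H, -16) = (164 + (-7 + 1)²) - 16 = (164 + (-6)²) - 16 = (164 + 36) - 16 = 200 - 16 = 184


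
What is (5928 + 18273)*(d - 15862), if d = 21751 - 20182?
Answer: -345904893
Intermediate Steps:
d = 1569
(5928 + 18273)*(d - 15862) = (5928 + 18273)*(1569 - 15862) = 24201*(-14293) = -345904893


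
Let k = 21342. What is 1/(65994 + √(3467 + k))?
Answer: 65994/4355183227 - √24809/4355183227 ≈ 1.5117e-5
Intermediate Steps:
1/(65994 + √(3467 + k)) = 1/(65994 + √(3467 + 21342)) = 1/(65994 + √24809)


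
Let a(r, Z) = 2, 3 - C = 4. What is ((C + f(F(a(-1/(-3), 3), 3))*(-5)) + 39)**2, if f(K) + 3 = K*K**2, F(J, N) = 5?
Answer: 327184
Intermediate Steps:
C = -1 (C = 3 - 1*4 = 3 - 4 = -1)
f(K) = -3 + K**3 (f(K) = -3 + K*K**2 = -3 + K**3)
((C + f(F(a(-1/(-3), 3), 3))*(-5)) + 39)**2 = ((-1 + (-3 + 5**3)*(-5)) + 39)**2 = ((-1 + (-3 + 125)*(-5)) + 39)**2 = ((-1 + 122*(-5)) + 39)**2 = ((-1 - 610) + 39)**2 = (-611 + 39)**2 = (-572)**2 = 327184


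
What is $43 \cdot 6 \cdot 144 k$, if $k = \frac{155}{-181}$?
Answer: $- \frac{5758560}{181} \approx -31815.0$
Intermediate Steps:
$k = - \frac{155}{181}$ ($k = 155 \left(- \frac{1}{181}\right) = - \frac{155}{181} \approx -0.85635$)
$43 \cdot 6 \cdot 144 k = 43 \cdot 6 \cdot 144 \left(- \frac{155}{181}\right) = 258 \cdot 144 \left(- \frac{155}{181}\right) = 37152 \left(- \frac{155}{181}\right) = - \frac{5758560}{181}$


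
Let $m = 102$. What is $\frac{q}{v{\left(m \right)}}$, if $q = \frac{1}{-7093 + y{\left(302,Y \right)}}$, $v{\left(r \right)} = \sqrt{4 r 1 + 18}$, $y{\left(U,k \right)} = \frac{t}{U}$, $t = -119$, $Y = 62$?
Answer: $- \frac{151 \sqrt{426}}{456289665} \approx -6.8303 \cdot 10^{-6}$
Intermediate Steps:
$y{\left(U,k \right)} = - \frac{119}{U}$
$v{\left(r \right)} = \sqrt{18 + 4 r}$ ($v{\left(r \right)} = \sqrt{4 r + 18} = \sqrt{18 + 4 r}$)
$q = - \frac{302}{2142205}$ ($q = \frac{1}{-7093 - \frac{119}{302}} = \frac{1}{- \frac{2142205}{302}} = - \frac{302}{2142205} \approx -0.00014098$)
$\frac{q}{v{\left(m \right)}} = - \frac{302}{2142205 \sqrt{18 + 4 \cdot 102}} = - \frac{302}{2142205 \sqrt{18 + 408}} = - \frac{302}{2142205 \sqrt{426}} = - \frac{302 \frac{\sqrt{426}}{426}}{2142205} = - \frac{151 \sqrt{426}}{456289665}$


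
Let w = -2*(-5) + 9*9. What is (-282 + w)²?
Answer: 36481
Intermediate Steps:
w = 91 (w = 10 + 81 = 91)
(-282 + w)² = (-282 + 91)² = (-191)² = 36481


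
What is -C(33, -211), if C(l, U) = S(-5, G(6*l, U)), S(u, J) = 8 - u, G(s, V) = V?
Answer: -13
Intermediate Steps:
C(l, U) = 13 (C(l, U) = 8 - 1*(-5) = 8 + 5 = 13)
-C(33, -211) = -1*13 = -13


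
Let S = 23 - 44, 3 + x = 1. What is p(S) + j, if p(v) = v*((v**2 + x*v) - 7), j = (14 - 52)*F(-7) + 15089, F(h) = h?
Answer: 5359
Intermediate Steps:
x = -2 (x = -3 + 1 = -2)
j = 15355 (j = (14 - 52)*(-7) + 15089 = -38*(-7) + 15089 = 266 + 15089 = 15355)
S = -21
p(v) = v*(-7 + v**2 - 2*v) (p(v) = v*((v**2 - 2*v) - 7) = v*(-7 + v**2 - 2*v))
p(S) + j = -21*(-7 + (-21)**2 - 2*(-21)) + 15355 = -21*(-7 + 441 + 42) + 15355 = -21*476 + 15355 = -9996 + 15355 = 5359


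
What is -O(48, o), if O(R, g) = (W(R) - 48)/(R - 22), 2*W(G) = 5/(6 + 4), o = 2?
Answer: 191/104 ≈ 1.8365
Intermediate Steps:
W(G) = ¼ (W(G) = (5/(6 + 4))/2 = (5/10)/2 = (5*(⅒))/2 = (½)*(½) = ¼)
O(R, g) = -191/(4*(-22 + R)) (O(R, g) = (¼ - 48)/(R - 22) = -191/(4*(-22 + R)))
-O(48, o) = -(-191)/(-88 + 4*48) = -(-191)/(-88 + 192) = -(-191)/104 = -1*(-191/104) = 191/104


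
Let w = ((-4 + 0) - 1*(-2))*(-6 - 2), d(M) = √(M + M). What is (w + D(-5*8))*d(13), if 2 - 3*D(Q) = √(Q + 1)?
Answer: √26*(50 - I*√39)/3 ≈ 84.984 - 10.614*I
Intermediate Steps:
d(M) = √2*√M (d(M) = √(2*M) = √2*√M)
D(Q) = ⅔ - √(1 + Q)/3 (D(Q) = ⅔ - √(Q + 1)/3 = ⅔ - √(1 + Q)/3)
w = 16 (w = (-4 + 2)*(-8) = -2*(-8) = 16)
(w + D(-5*8))*d(13) = (16 + (⅔ - √(1 - 5*8)/3))*(√2*√13) = (16 + (⅔ - √(1 - 40)/3))*√26 = (16 + (⅔ - I*√39/3))*√26 = (50/3 - I*√39/3)*√26 = √26*(50/3 - I*√39/3)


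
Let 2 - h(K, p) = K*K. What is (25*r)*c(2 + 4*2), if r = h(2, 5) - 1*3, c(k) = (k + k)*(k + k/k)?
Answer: -27500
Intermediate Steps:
h(K, p) = 2 - K² (h(K, p) = 2 - K*K = 2 - K²)
c(k) = 2*k*(1 + k) (c(k) = (2*k)*(k + 1) = (2*k)*(1 + k) = 2*k*(1 + k))
r = -5 (r = (2 - 1*2²) - 1*3 = (2 - 1*4) - 3 = (2 - 4) - 3 = -2 - 3 = -5)
(25*r)*c(2 + 4*2) = (25*(-5))*(2*(2 + 4*2)*(1 + (2 + 4*2))) = -250*(2 + 8)*(1 + (2 + 8)) = -250*10*(1 + 10) = -250*10*11 = -125*220 = -27500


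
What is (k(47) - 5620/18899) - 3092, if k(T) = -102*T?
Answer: -149043134/18899 ≈ -7886.3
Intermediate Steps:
(k(47) - 5620/18899) - 3092 = (-102*47 - 5620/18899) - 3092 = (-4794 - 5620*1/18899) - 3092 = (-4794 - 5620/18899) - 3092 = -90607426/18899 - 3092 = -149043134/18899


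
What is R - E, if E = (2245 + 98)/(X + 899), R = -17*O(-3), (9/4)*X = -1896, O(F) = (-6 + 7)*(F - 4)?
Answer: 13082/169 ≈ 77.408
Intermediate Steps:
O(F) = -4 + F (O(F) = 1*(-4 + F) = -4 + F)
X = -2528/3 (X = (4/9)*(-1896) = -2528/3 ≈ -842.67)
R = 119 (R = -17*(-4 - 3) = -17*(-7) = 119)
E = 7029/169 (E = (2245 + 98)/(-2528/3 + 899) = 2343/(169/3) = 2343*(3/169) = 7029/169 ≈ 41.592)
R - E = 119 - 1*7029/169 = 119 - 7029/169 = 13082/169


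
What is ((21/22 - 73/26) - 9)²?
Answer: 2408704/20449 ≈ 117.79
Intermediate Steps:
((21/22 - 73/26) - 9)² = (-265/143 - 9)² = (-1552/143)² = 2408704/20449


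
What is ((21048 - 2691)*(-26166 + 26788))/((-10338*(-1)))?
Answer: 1903009/1723 ≈ 1104.5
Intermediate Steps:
((21048 - 2691)*(-26166 + 26788))/((-10338*(-1))) = (18357*622)/10338 = 11418054*(1/10338) = 1903009/1723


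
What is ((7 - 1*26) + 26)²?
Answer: 49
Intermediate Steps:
((7 - 1*26) + 26)² = ((7 - 26) + 26)² = (-19 + 26)² = 7² = 49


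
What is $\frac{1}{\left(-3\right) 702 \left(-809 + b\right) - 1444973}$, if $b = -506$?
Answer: $\frac{1}{1324417} \approx 7.5505 \cdot 10^{-7}$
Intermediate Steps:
$\frac{1}{\left(-3\right) 702 \left(-809 + b\right) - 1444973} = \frac{1}{\left(-3\right) 702 \left(-809 - 506\right) - 1444973} = \frac{1}{\left(-2106\right) \left(-1315\right) - 1444973} = \frac{1}{2769390 - 1444973} = \frac{1}{1324417}$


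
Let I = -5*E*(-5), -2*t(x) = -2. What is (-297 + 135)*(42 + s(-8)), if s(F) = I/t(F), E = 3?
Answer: -18954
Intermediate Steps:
t(x) = 1 (t(x) = -1/2*(-2) = 1)
I = 75 (I = -5*3*(-5) = -15*(-5) = 75)
s(F) = 75 (s(F) = 75/1 = 75*1 = 75)
(-297 + 135)*(42 + s(-8)) = (-297 + 135)*(42 + 75) = -162*117 = -18954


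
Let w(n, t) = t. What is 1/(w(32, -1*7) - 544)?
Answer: -1/551 ≈ -0.0018149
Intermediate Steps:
1/(w(32, -1*7) - 544) = 1/(-1*7 - 544) = 1/(-7 - 544) = 1/(-551) = -1/551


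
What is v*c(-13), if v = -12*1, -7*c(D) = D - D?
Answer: 0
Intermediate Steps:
c(D) = 0 (c(D) = -(D - D)/7 = -⅐*0 = 0)
v = -12
v*c(-13) = -12*0 = 0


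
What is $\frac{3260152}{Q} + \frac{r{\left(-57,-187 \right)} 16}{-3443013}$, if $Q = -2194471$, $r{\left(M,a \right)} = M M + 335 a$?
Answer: $- \frac{9139260925720}{7555592181123} \approx -1.2096$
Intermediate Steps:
$r{\left(M,a \right)} = M^{2} + 335 a$
$\frac{3260152}{Q} + \frac{r{\left(-57,-187 \right)} 16}{-3443013} = \frac{3260152}{-2194471} + \frac{\left(\left(-57\right)^{2} + 335 \left(-187\right)\right) 16}{-3443013} = 3260152 \left(- \frac{1}{2194471}\right) + \left(3249 - 62645\right) 16 \left(- \frac{1}{3443013}\right) = - \frac{3260152}{2194471} + \left(-59396\right) 16 \left(- \frac{1}{3443013}\right) = - \frac{3260152}{2194471} - - \frac{950336}{3443013} = - \frac{3260152}{2194471} + \frac{950336}{3443013} = - \frac{9139260925720}{7555592181123}$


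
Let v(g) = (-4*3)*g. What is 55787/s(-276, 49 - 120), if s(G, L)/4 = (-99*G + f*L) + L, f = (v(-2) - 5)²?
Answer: 55787/6488 ≈ 8.5985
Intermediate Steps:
v(g) = -12*g
f = 361 (f = (-12*(-2) - 5)² = (24 - 5)² = 19² = 361)
s(G, L) = -396*G + 1448*L (s(G, L) = 4*((-99*G + 361*L) + L) = 4*(-99*G + 362*L) = -396*G + 1448*L)
55787/s(-276, 49 - 120) = 55787/(-396*(-276) + 1448*(49 - 120)) = 55787/(109296 + 1448*(-71)) = 55787/(109296 - 102808) = 55787/6488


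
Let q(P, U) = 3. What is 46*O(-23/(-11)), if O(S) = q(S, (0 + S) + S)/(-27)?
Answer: -46/9 ≈ -5.1111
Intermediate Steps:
O(S) = -1/9 (O(S) = 3/(-27) = 3*(-1/27) = -1/9)
46*O(-23/(-11)) = 46*(-1/9) = -46/9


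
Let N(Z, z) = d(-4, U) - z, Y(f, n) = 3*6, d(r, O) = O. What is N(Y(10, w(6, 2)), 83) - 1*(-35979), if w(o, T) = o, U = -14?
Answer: 35882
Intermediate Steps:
Y(f, n) = 18
N(Z, z) = -14 - z
N(Y(10, w(6, 2)), 83) - 1*(-35979) = (-14 - 1*83) - 1*(-35979) = (-14 - 83) + 35979 = -97 + 35979 = 35882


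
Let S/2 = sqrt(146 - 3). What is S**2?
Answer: 572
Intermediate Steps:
S = 2*sqrt(143) (S = 2*sqrt(146 - 3) = 2*sqrt(143) ≈ 23.917)
S**2 = (2*sqrt(143))**2 = 572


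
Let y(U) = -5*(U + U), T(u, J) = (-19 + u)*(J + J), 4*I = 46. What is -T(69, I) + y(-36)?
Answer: -790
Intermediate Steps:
I = 23/2 (I = (1/4)*46 = 23/2 ≈ 11.500)
T(u, J) = 2*J*(-19 + u) (T(u, J) = (-19 + u)*(2*J) = 2*J*(-19 + u))
y(U) = -10*U
-T(69, I) + y(-36) = -2*23*(-19 + 69)/2 - 10*(-36) = -2*23*50/2 + 360 = -1*1150 + 360 = -1150 + 360 = -790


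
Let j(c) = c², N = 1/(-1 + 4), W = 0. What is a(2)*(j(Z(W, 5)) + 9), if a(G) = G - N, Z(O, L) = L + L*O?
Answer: 170/3 ≈ 56.667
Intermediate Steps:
N = ⅓ (N = 1/3 = ⅓ ≈ 0.33333)
a(G) = -⅓ + G (a(G) = G - 1*⅓ = G - ⅓ = -⅓ + G)
a(2)*(j(Z(W, 5)) + 9) = (-⅓ + 2)*((5*(1 + 0))² + 9) = 5*((5*1)² + 9)/3 = 5*(5² + 9)/3 = 5*(25 + 9)/3 = (5/3)*34 = 170/3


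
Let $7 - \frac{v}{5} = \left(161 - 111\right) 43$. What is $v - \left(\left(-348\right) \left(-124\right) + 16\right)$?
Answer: $-53883$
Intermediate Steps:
$v = -10715$ ($v = 35 - 5 \left(161 - 111\right) 43 = 35 - 5 \cdot 50 \cdot 43 = 35 - 10750 = -10715$)
$v - \left(\left(-348\right) \left(-124\right) + 16\right) = -10715 - \left(\left(-348\right) \left(-124\right) + 16\right) = -10715 - \left(43152 + 16\right) = -10715 - 43168 = -53883$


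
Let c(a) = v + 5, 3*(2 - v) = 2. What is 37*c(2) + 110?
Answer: 1033/3 ≈ 344.33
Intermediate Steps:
v = 4/3 (v = 2 - ⅓*2 = 2 - ⅔ = 4/3 ≈ 1.3333)
c(a) = 19/3 (c(a) = 4/3 + 5 = 19/3)
37*c(2) + 110 = 37*(19/3) + 110 = 703/3 + 110 = 1033/3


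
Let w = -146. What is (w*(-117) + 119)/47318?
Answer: 17201/47318 ≈ 0.36352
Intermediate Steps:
(w*(-117) + 119)/47318 = (-146*(-117) + 119)/47318 = (17082 + 119)*(1/47318) = 17201*(1/47318) = 17201/47318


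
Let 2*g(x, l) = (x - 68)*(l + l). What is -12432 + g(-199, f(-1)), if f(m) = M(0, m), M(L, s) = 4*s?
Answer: -11364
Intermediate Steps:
f(m) = 4*m
g(x, l) = l*(-68 + x) (g(x, l) = ((x - 68)*(l + l))/2 = ((-68 + x)*(2*l))/2 = (2*l*(-68 + x))/2 = l*(-68 + x))
-12432 + g(-199, f(-1)) = -12432 + (4*(-1))*(-68 - 199) = -12432 - 4*(-267) = -12432 + 1068 = -11364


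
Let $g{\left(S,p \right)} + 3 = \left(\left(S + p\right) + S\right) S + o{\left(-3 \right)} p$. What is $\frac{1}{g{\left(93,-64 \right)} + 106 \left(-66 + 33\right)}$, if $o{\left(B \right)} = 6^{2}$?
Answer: $\frac{1}{5541} \approx 0.00018047$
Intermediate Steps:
$o{\left(B \right)} = 36$
$g{\left(S,p \right)} = -3 + 36 p + S \left(p + 2 S\right)$ ($g{\left(S,p \right)} = -3 + \left(\left(\left(S + p\right) + S\right) S + 36 p\right) = -3 + \left(\left(p + 2 S\right) S + 36 p\right) = -3 + \left(S \left(p + 2 S\right) + 36 p\right) = -3 + \left(36 p + S \left(p + 2 S\right)\right) = -3 + 36 p + S \left(p + 2 S\right)$)
$\frac{1}{g{\left(93,-64 \right)} + 106 \left(-66 + 33\right)} = \frac{1}{\left(-3 + 2 \cdot 93^{2} + 36 \left(-64\right) + 93 \left(-64\right)\right) + 106 \left(-66 + 33\right)} = \frac{1}{\left(-3 + 2 \cdot 8649 - 2304 - 5952\right) + 106 \left(-33\right)} = \frac{1}{\left(-3 + 17298 - 2304 - 5952\right) - 3498} = \frac{1}{9039 - 3498} = \frac{1}{5541}$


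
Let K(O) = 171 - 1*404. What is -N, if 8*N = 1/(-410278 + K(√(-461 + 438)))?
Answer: 1/3284088 ≈ 3.0450e-7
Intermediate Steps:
K(O) = -233 (K(O) = 171 - 404 = -233)
N = -1/3284088 (N = 1/(8*(-410278 - 233)) = (⅛)/(-410511) = (⅛)*(-1/410511) = -1/3284088 ≈ -3.0450e-7)
-N = -1*(-1/3284088) = 1/3284088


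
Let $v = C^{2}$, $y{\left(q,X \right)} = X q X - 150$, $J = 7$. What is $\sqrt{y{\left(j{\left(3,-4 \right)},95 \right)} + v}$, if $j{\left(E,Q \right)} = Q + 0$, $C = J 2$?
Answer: $3 i \sqrt{4006} \approx 189.88 i$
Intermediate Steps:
$C = 14$ ($C = 7 \cdot 2 = 14$)
$j{\left(E,Q \right)} = Q$
$y{\left(q,X \right)} = -150 + q X^{2}$ ($y{\left(q,X \right)} = q X^{2} - 150 = -150 + q X^{2}$)
$v = 196$ ($v = 14^{2} = 196$)
$\sqrt{y{\left(j{\left(3,-4 \right)},95 \right)} + v} = \sqrt{\left(-150 - 4 \cdot 95^{2}\right) + 196} = \sqrt{\left(-150 - 36100\right) + 196} = \sqrt{-36250 + 196} = \sqrt{-36054} = 3 i \sqrt{4006}$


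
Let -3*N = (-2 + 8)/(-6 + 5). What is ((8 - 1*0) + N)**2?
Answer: 100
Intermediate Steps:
N = 2 (N = -(-2 + 8)/(3*(-6 + 5)) = -2/(-1) = -2*(-1) = -1/3*(-6) = 2)
((8 - 1*0) + N)**2 = ((8 - 1*0) + 2)**2 = ((8 + 0) + 2)**2 = (8 + 2)**2 = 10**2 = 100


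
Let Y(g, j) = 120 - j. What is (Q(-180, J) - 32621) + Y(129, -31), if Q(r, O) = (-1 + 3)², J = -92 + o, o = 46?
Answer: -32466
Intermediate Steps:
J = -46 (J = -92 + 46 = -46)
Q(r, O) = 4 (Q(r, O) = 2² = 4)
(Q(-180, J) - 32621) + Y(129, -31) = (4 - 32621) + (120 - 1*(-31)) = -32617 + (120 + 31) = -32617 + 151 = -32466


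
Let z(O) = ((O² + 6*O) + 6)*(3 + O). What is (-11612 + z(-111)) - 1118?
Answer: -1272118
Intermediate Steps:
z(O) = (3 + O)*(6 + O² + 6*O) (z(O) = (6 + O² + 6*O)*(3 + O) = (3 + O)*(6 + O² + 6*O))
(-11612 + z(-111)) - 1118 = (-11612 + (18 + (-111)³ + 9*(-111)² + 24*(-111))) - 1118 = (-11612 + (18 - 1367631 + 9*12321 - 2664)) - 1118 = (-11612 + (18 - 1367631 + 110889 - 2664)) - 1118 = (-11612 - 1259388) - 1118 = -1271000 - 1118 = -1272118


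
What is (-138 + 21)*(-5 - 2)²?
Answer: -5733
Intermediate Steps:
(-138 + 21)*(-5 - 2)² = -117*(-7)² = -117*49 = -5733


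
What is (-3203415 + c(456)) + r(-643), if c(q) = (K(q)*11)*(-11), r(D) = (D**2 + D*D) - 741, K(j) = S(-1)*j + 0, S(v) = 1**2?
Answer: -2432434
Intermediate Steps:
S(v) = 1
K(j) = j (K(j) = 1*j + 0 = j + 0 = j)
r(D) = -741 + 2*D**2 (r(D) = (D**2 + D**2) - 741 = 2*D**2 - 741 = -741 + 2*D**2)
c(q) = -121*q (c(q) = (q*11)*(-11) = (11*q)*(-11) = -121*q)
(-3203415 + c(456)) + r(-643) = (-3203415 - 121*456) + (-741 + 2*(-643)**2) = (-3203415 - 55176) + (-741 + 2*413449) = -3258591 + (-741 + 826898) = -3258591 + 826157 = -2432434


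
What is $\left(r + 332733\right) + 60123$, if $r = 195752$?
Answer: $588608$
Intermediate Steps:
$\left(r + 332733\right) + 60123 = \left(195752 + 332733\right) + 60123 = 528485 + 60123 = 588608$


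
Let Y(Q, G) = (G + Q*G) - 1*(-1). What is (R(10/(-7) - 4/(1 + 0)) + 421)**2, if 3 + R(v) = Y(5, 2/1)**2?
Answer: 344569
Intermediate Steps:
Y(Q, G) = 1 + G + G*Q (Y(Q, G) = (G + G*Q) + 1 = 1 + G + G*Q)
R(v) = 166 (R(v) = -3 + (1 + 2/1 + (2/1)*5)**2 = -3 + (1 + 2*1 + (2*1)*5)**2 = -3 + (1 + 2 + 2*5)**2 = -3 + (1 + 2 + 10)**2 = -3 + 13**2 = -3 + 169 = 166)
(R(10/(-7) - 4/(1 + 0)) + 421)**2 = (166 + 421)**2 = 587**2 = 344569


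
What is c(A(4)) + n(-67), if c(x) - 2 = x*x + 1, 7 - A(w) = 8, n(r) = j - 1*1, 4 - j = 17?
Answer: -10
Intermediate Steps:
j = -13 (j = 4 - 1*17 = 4 - 17 = -13)
n(r) = -14 (n(r) = -13 - 1*1 = -13 - 1 = -14)
A(w) = -1 (A(w) = 7 - 1*8 = 7 - 8 = -1)
c(x) = 3 + x² (c(x) = 2 + (x*x + 1) = 2 + (x² + 1) = 2 + (1 + x²) = 3 + x²)
c(A(4)) + n(-67) = (3 + (-1)²) - 14 = (3 + 1) - 14 = 4 - 14 = -10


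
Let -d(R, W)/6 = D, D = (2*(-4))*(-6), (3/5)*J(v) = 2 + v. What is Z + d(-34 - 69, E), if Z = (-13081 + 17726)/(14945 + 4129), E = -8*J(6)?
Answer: -5488667/19074 ≈ -287.76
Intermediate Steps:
J(v) = 10/3 + 5*v/3 (J(v) = 5*(2 + v)/3 = 10/3 + 5*v/3)
E = -320/3 (E = -8*(10/3 + (5/3)*6) = -8*(10/3 + 10) = -8*40/3 = -320/3 ≈ -106.67)
D = 48 (D = -8*(-6) = 48)
d(R, W) = -288 (d(R, W) = -6*48 = -288)
Z = 4645/19074 ≈ 0.24353
Z + d(-34 - 69, E) = 4645/19074 - 288 = -5488667/19074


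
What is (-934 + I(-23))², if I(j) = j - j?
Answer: 872356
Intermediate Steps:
I(j) = 0
(-934 + I(-23))² = (-934 + 0)² = (-934)² = 872356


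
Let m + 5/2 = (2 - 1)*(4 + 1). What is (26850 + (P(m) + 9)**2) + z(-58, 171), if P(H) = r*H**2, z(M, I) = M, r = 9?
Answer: 496793/16 ≈ 31050.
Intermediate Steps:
m = 5/2 (m = -5/2 + (2 - 1)*(4 + 1) = -5/2 + 1*5 = -5/2 + 5 = 5/2 ≈ 2.5000)
P(H) = 9*H**2
(26850 + (P(m) + 9)**2) + z(-58, 171) = (26850 + (9*(5/2)**2 + 9)**2) - 58 = (26850 + (9*(25/4) + 9)**2) - 58 = (26850 + (225/4 + 9)**2) - 58 = (26850 + (261/4)**2) - 58 = (26850 + 68121/16) - 58 = 497721/16 - 58 = 496793/16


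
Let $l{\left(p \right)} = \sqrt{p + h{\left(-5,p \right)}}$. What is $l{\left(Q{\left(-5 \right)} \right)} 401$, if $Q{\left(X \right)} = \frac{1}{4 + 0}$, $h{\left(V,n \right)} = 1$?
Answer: $\frac{401 \sqrt{5}}{2} \approx 448.33$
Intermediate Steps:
$Q{\left(X \right)} = \frac{1}{4}$
$l{\left(p \right)} = \sqrt{1 + p}$ ($l{\left(p \right)} = \sqrt{p + 1} = \sqrt{1 + p}$)
$l{\left(Q{\left(-5 \right)} \right)} 401 = \sqrt{1 + \frac{1}{4}} \cdot 401 = \sqrt{\frac{5}{4}} \cdot 401 = \frac{\sqrt{5}}{2} \cdot 401 = \frac{401 \sqrt{5}}{2}$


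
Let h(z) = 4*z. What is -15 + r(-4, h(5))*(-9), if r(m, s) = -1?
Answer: -6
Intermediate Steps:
-15 + r(-4, h(5))*(-9) = -15 - 1*(-9) = -15 + 9 = -6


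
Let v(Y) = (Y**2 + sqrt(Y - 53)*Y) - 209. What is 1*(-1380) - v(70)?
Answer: -6071 - 70*sqrt(17) ≈ -6359.6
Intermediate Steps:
v(Y) = -209 + Y**2 + Y*sqrt(-53 + Y) (v(Y) = (Y**2 + sqrt(-53 + Y)*Y) - 209 = (Y**2 + Y*sqrt(-53 + Y)) - 209 = -209 + Y**2 + Y*sqrt(-53 + Y))
1*(-1380) - v(70) = 1*(-1380) - (-209 + 70**2 + 70*sqrt(-53 + 70)) = -1380 - (-209 + 4900 + 70*sqrt(17)) = -1380 - (4691 + 70*sqrt(17)) = -1380 + (-4691 - 70*sqrt(17)) = -6071 - 70*sqrt(17)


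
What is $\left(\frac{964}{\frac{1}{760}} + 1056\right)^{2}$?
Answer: $538309820416$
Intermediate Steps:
$\left(\frac{964}{\frac{1}{760}} + 1056\right)^{2} = \left(964 \frac{1}{\frac{1}{760}} + 1056\right)^{2} = \left(964 \cdot 760 + 1056\right)^{2} = \left(732640 + 1056\right)^{2} = 733696^{2} = 538309820416$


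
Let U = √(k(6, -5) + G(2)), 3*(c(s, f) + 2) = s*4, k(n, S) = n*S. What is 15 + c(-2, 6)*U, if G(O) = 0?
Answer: 15 - 14*I*√30/3 ≈ 15.0 - 25.56*I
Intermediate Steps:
k(n, S) = S*n
c(s, f) = -2 + 4*s/3 (c(s, f) = -2 + (s*4)/3 = -2 + (4*s)/3 = -2 + 4*s/3)
U = I*√30 (U = √(-5*6 + 0) = √(-30 + 0) = √(-30) = I*√30 ≈ 5.4772*I)
15 + c(-2, 6)*U = 15 + (-2 + (4/3)*(-2))*(I*√30) = 15 + (-2 - 8/3)*(I*√30) = 15 - 14*I*√30/3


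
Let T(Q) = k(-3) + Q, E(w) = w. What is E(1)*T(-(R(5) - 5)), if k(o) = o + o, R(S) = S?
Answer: -6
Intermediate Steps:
k(o) = 2*o
T(Q) = -6 + Q (T(Q) = 2*(-3) + Q = -6 + Q)
E(1)*T(-(R(5) - 5)) = 1*(-6 - (5 - 5)) = 1*(-6 - 1*0) = 1*(-6 + 0) = 1*(-6) = -6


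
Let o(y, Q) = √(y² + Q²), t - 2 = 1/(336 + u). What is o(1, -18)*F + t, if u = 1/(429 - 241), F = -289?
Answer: 126526/63169 - 1445*√13 ≈ -5208.0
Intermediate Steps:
u = 1/188 ≈ 0.0053191
t = 126526/63169 (t = 2 + 1/(336 + 1/188) = 2 + 1/(63169/188) = 2 + 188/63169 = 126526/63169 ≈ 2.0030)
o(y, Q) = √(Q² + y²)
o(1, -18)*F + t = √((-18)² + 1²)*(-289) + 126526/63169 = √(324 + 1)*(-289) + 126526/63169 = √325*(-289) + 126526/63169 = (5*√13)*(-289) + 126526/63169 = -1445*√13 + 126526/63169 = 126526/63169 - 1445*√13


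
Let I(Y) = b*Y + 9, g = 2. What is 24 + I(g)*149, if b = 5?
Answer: 2855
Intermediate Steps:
I(Y) = 9 + 5*Y (I(Y) = 5*Y + 9 = 9 + 5*Y)
24 + I(g)*149 = 24 + (9 + 5*2)*149 = 24 + (9 + 10)*149 = 24 + 19*149 = 24 + 2831 = 2855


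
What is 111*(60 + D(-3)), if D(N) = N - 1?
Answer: 6216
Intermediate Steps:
D(N) = -1 + N
111*(60 + D(-3)) = 111*(60 + (-1 - 3)) = 111*(60 - 4) = 111*56 = 6216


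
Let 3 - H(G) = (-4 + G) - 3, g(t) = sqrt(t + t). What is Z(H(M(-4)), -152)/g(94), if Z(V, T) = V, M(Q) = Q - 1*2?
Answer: 8*sqrt(47)/47 ≈ 1.1669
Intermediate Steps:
g(t) = sqrt(2)*sqrt(t) (g(t) = sqrt(2*t) = sqrt(2)*sqrt(t))
M(Q) = -2 + Q (M(Q) = Q - 2 = -2 + Q)
H(G) = 10 - G (H(G) = 3 - ((-4 + G) - 3) = 3 - (-7 + G) = 3 + (7 - G) = 10 - G)
Z(H(M(-4)), -152)/g(94) = (10 - (-2 - 4))/((sqrt(2)*sqrt(94))) = (10 - 1*(-6))/((2*sqrt(47))) = (10 + 6)*(sqrt(47)/94) = 16*(sqrt(47)/94) = 8*sqrt(47)/47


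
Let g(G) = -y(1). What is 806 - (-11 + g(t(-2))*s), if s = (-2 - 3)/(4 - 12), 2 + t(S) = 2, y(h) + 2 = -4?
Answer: 3253/4 ≈ 813.25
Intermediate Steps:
y(h) = -6 (y(h) = -2 - 4 = -6)
t(S) = 0 (t(S) = -2 + 2 = 0)
s = 5/8 (s = -5/(-8) = -5*(-1/8) = 5/8 ≈ 0.62500)
g(G) = 6 (g(G) = -1*(-6) = 6)
806 - (-11 + g(t(-2))*s) = 806 - (-11 + 6*(5/8)) = 806 - (-11 + 15/4) = 806 - 1*(-29/4) = 806 + 29/4 = 3253/4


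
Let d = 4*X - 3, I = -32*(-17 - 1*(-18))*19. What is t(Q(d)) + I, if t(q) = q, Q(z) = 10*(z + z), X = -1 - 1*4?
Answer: -1068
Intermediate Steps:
X = -5 (X = -1 - 4 = -5)
I = -608 (I = -32*(-17 + 18)*19 = -32*1*19 = -32*19 = -608)
d = -23 (d = 4*(-5) - 3 = -20 - 3 = -23)
Q(z) = 20*z (Q(z) = 10*(2*z) = 20*z)
t(Q(d)) + I = 20*(-23) - 608 = -460 - 608 = -1068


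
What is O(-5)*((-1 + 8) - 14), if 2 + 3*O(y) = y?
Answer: 49/3 ≈ 16.333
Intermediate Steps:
O(y) = -⅔ + y/3
O(-5)*((-1 + 8) - 14) = (-⅔ + (⅓)*(-5))*((-1 + 8) - 14) = (-⅔ - 5/3)*(7 - 14) = -7/3*(-7) = 49/3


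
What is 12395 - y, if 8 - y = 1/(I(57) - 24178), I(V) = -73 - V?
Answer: 301103195/24308 ≈ 12387.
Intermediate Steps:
y = 194465/24308 (y = 8 - 1/((-73 - 1*57) - 24178) = 8 - 1/((-73 - 57) - 24178) = 8 - 1/(-130 - 24178) = 8 - 1/(-24308) = 8 - 1*(-1/24308) = 8 + 1/24308 = 194465/24308 ≈ 8.0000)
12395 - y = 12395 - 1*194465/24308 = 12395 - 194465/24308 = 301103195/24308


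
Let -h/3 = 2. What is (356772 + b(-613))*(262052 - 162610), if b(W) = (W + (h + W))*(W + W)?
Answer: 185678500168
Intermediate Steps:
h = -6 (h = -3*2 = -6)
b(W) = 2*W*(-6 + 2*W) (b(W) = (W + (-6 + W))*(W + W) = (-6 + 2*W)*(2*W) = 2*W*(-6 + 2*W))
(356772 + b(-613))*(262052 - 162610) = (356772 + 4*(-613)*(-3 - 613))*(262052 - 162610) = (356772 + 4*(-613)*(-616))*99442 = (356772 + 1510432)*99442 = 1867204*99442 = 185678500168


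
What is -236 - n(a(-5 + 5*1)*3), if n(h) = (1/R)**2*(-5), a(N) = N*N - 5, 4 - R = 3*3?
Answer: -1179/5 ≈ -235.80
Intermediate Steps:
R = -5 (R = 4 - 3*3 = 4 - 1*9 = 4 - 9 = -5)
a(N) = -5 + N**2 (a(N) = N**2 - 5 = -5 + N**2)
n(h) = -1/5 (n(h) = (1/(-5))**2*(-5) = (-1/5)**2*(-5) = (1/25)*(-5) = -1/5)
-236 - n(a(-5 + 5*1)*3) = -236 - 1*(-1/5) = -236 + 1/5 = -1179/5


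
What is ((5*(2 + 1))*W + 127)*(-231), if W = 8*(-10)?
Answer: 247863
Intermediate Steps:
W = -80
((5*(2 + 1))*W + 127)*(-231) = ((5*(2 + 1))*(-80) + 127)*(-231) = ((5*3)*(-80) + 127)*(-231) = (15*(-80) + 127)*(-231) = (-1200 + 127)*(-231) = -1073*(-231) = 247863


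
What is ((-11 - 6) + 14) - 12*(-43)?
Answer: 513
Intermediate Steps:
((-11 - 6) + 14) - 12*(-43) = (-17 + 14) + 516 = -3 + 516 = 513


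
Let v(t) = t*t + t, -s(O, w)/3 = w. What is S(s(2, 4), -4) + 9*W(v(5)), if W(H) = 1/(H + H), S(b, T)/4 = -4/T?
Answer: 83/20 ≈ 4.1500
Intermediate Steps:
s(O, w) = -3*w
S(b, T) = -16/T (S(b, T) = 4*(-4/T) = -16/T)
v(t) = t + t² (v(t) = t² + t = t + t²)
W(H) = 1/(2*H)
S(s(2, 4), -4) + 9*W(v(5)) = -16/(-4) + 9*(1/(2*((5*(1 + 5))))) = -16*(-¼) + 9*(1/(2*((5*6)))) = 4 + 9*((½)/30) = 4 + 9*((½)*(1/30)) = 4 + 9*(1/60) = 4 + 3/20 = 83/20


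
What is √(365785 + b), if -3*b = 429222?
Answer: √222711 ≈ 471.92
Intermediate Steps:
b = -143074 (b = -⅓*429222 = -143074)
√(365785 + b) = √(365785 - 143074) = √222711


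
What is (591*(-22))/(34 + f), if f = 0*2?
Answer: -6501/17 ≈ -382.41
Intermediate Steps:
f = 0
(591*(-22))/(34 + f) = (591*(-22))/(34 + 0) = -13002/34 = (1/34)*(-13002) = -6501/17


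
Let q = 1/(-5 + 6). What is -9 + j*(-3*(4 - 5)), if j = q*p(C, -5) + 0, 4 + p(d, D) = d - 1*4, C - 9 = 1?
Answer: -3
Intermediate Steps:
C = 10 (C = 9 + 1 = 10)
q = 1 (q = 1/1 = 1)
p(d, D) = -8 + d (p(d, D) = -4 + (d - 1*4) = -4 + (d - 4) = -4 + (-4 + d) = -8 + d)
j = 2 (j = 1*(-8 + 10) + 0 = 1*2 + 0 = 2 + 0 = 2)
-9 + j*(-3*(4 - 5)) = -9 + 2*(-3*(4 - 5)) = -9 + 2*(-3*(-1)) = -9 + 2*3 = -9 + 6 = -3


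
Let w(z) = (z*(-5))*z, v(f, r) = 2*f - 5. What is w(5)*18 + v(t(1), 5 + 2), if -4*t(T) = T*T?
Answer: -4511/2 ≈ -2255.5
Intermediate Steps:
t(T) = -T**2/4 (t(T) = -T*T/4 = -T**2/4)
v(f, r) = -5 + 2*f
w(z) = -5*z**2 (w(z) = (-5*z)*z = -5*z**2)
w(5)*18 + v(t(1), 5 + 2) = -5*5**2*18 + (-5 + 2*(-1/4*1**2)) = -5*25*18 + (-5 + 2*(-1/4*1)) = -125*18 + (-5 + 2*(-1/4)) = -2250 + (-5 - 1/2) = -2250 - 11/2 = -4511/2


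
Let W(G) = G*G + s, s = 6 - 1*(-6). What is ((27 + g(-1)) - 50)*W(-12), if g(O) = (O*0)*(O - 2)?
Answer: -3588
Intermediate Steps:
s = 12 (s = 6 + 6 = 12)
W(G) = 12 + G² (W(G) = G*G + 12 = G² + 12 = 12 + G²)
g(O) = 0 (g(O) = 0*(-2 + O) = 0)
((27 + g(-1)) - 50)*W(-12) = ((27 + 0) - 50)*(12 + (-12)²) = (27 - 50)*(12 + 144) = -23*156 = -3588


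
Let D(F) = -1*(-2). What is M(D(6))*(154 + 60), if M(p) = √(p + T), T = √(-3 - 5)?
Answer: 214*√(2 + 2*I*√2) ≈ 353.72 + 183.1*I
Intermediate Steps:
T = 2*I*√2 (T = √(-8) = 2*I*√2 ≈ 2.8284*I)
D(F) = 2
M(p) = √(p + 2*I*√2)
M(D(6))*(154 + 60) = √(2 + 2*I*√2)*(154 + 60) = √(2 + 2*I*√2)*214 = 214*√(2 + 2*I*√2)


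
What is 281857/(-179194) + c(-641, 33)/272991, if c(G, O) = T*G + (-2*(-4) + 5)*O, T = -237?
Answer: -16548311721/16306116418 ≈ -1.0149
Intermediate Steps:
c(G, O) = -237*G + 13*O (c(G, O) = -237*G + (-2*(-4) + 5)*O = -237*G + (8 + 5)*O = -237*G + 13*O)
281857/(-179194) + c(-641, 33)/272991 = 281857/(-179194) + (-237*(-641) + 13*33)/272991 = 281857*(-1/179194) + (151917 + 429)*(1/272991) = -281857/179194 + 152346*(1/272991) = -281857/179194 + 50782/90997 = -16548311721/16306116418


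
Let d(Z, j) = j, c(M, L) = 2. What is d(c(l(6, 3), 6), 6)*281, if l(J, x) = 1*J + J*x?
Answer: 1686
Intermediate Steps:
l(J, x) = J + J*x
d(c(l(6, 3), 6), 6)*281 = 6*281 = 1686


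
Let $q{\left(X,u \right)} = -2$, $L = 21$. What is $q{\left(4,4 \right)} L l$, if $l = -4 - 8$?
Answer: $504$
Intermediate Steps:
$l = -12$
$q{\left(4,4 \right)} L l = \left(-2\right) 21 \left(-12\right) = \left(-42\right) \left(-12\right) = 504$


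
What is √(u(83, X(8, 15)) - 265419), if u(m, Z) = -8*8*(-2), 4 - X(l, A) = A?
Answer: I*√265291 ≈ 515.06*I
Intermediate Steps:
X(l, A) = 4 - A
u(m, Z) = 128 (u(m, Z) = -64*(-2) = 128)
√(u(83, X(8, 15)) - 265419) = √(128 - 265419) = √(-265291) = I*√265291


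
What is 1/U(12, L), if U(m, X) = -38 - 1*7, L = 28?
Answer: -1/45 ≈ -0.022222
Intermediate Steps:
U(m, X) = -45 (U(m, X) = -38 - 7 = -45)
1/U(12, L) = 1/(-45) = -1/45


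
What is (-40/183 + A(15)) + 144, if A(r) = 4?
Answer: 27044/183 ≈ 147.78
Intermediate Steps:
(-40/183 + A(15)) + 144 = (-40/183 + 4) + 144 = 692/183 + 144 = 27044/183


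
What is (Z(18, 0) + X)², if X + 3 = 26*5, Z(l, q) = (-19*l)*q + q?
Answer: 16129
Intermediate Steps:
Z(l, q) = q - 19*l*q (Z(l, q) = -19*l*q + q = q - 19*l*q)
X = 127 (X = -3 + 26*5 = -3 + 130 = 127)
(Z(18, 0) + X)² = (0*(1 - 19*18) + 127)² = (0*(1 - 342) + 127)² = (0*(-341) + 127)² = (0 + 127)² = 127² = 16129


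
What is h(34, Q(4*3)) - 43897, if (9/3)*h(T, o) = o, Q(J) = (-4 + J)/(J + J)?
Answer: -395072/9 ≈ -43897.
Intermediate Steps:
Q(J) = (-4 + J)/(2*J) (Q(J) = (-4 + J)/((2*J)) = (-4 + J)*(1/(2*J)) = (-4 + J)/(2*J))
h(T, o) = o/3
h(34, Q(4*3)) - 43897 = ((-4 + 4*3)/(2*((4*3))))/3 - 43897 = ((½)*(-4 + 12)/12)/3 - 43897 = ((½)*(1/12)*8)/3 - 43897 = (⅓)*(⅓) - 43897 = ⅑ - 43897 = -395072/9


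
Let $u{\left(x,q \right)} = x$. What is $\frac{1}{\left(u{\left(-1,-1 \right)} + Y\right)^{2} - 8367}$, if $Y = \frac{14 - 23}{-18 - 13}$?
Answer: $- \frac{961}{8040203} \approx -0.00011952$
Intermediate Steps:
$Y = \frac{9}{31}$ ($Y = - \frac{9}{-31} = \left(-9\right) \left(- \frac{1}{31}\right) = \frac{9}{31} \approx 0.29032$)
$\frac{1}{\left(u{\left(-1,-1 \right)} + Y\right)^{2} - 8367} = \frac{1}{\left(-1 + \frac{9}{31}\right)^{2} - 8367} = \frac{1}{\left(- \frac{22}{31}\right)^{2} - 8367} = \frac{1}{\frac{484}{961} - 8367} = \frac{1}{- \frac{8040203}{961}} = - \frac{961}{8040203}$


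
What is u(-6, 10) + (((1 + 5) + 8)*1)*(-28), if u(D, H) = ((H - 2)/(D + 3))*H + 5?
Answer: -1241/3 ≈ -413.67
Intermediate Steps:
u(D, H) = 5 + H*(-2 + H)/(3 + D) (u(D, H) = ((-2 + H)/(3 + D))*H + 5 = H*(-2 + H)/(3 + D) + 5 = 5 + H*(-2 + H)/(3 + D))
u(-6, 10) + (((1 + 5) + 8)*1)*(-28) = (15 + 10² - 2*10 + 5*(-6))/(3 - 6) + (((1 + 5) + 8)*1)*(-28) = (15 + 100 - 20 - 30)/(-3) + ((6 + 8)*1)*(-28) = -⅓*65 + (14*1)*(-28) = -65/3 + 14*(-28) = -65/3 - 392 = -1241/3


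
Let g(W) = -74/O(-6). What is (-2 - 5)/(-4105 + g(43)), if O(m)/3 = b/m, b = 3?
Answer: 21/12167 ≈ 0.0017260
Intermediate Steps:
O(m) = 9/m (O(m) = 3*(3/m) = 9/m)
g(W) = 148/3 (g(W) = -74/(9/(-6)) = -74/(9*(-1/6)) = -74/(-3/2) = -74*(-2/3) = 148/3)
(-2 - 5)/(-4105 + g(43)) = (-2 - 5)/(-4105 + 148/3) = -7/(-12167/3) = -7*(-3/12167) = 21/12167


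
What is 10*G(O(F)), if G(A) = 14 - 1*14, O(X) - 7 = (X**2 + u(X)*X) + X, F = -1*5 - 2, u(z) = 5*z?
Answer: 0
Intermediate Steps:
F = -7 (F = -5 - 2 = -7)
O(X) = 7 + X + 6*X**2 (O(X) = 7 + ((X**2 + (5*X)*X) + X) = 7 + ((X**2 + 5*X**2) + X) = 7 + (6*X**2 + X) = 7 + (X + 6*X**2) = 7 + X + 6*X**2)
G(A) = 0 (G(A) = 14 - 14 = 0)
10*G(O(F)) = 10*0 = 0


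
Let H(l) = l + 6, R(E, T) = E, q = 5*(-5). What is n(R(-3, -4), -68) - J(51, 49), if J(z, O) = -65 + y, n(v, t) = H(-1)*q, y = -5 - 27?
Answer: -28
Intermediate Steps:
q = -25
H(l) = 6 + l
y = -32
n(v, t) = -125 (n(v, t) = (6 - 1)*(-25) = 5*(-25) = -125)
J(z, O) = -97 (J(z, O) = -65 - 32 = -97)
n(R(-3, -4), -68) - J(51, 49) = -125 - 1*(-97) = -125 + 97 = -28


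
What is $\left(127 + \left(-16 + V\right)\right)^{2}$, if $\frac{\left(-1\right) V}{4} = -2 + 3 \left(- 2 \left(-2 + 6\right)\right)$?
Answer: $46225$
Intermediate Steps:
$V = 104$ ($V = - 4 \left(-2 + 3 \left(- 2 \left(-2 + 6\right)\right)\right) = - 4 \left(-2 + 3 \left(\left(-2\right) 4\right)\right) = - 4 \left(-2 + 3 \left(-8\right)\right) = - 4 \left(-2 - 24\right) = \left(-4\right) \left(-26\right) = 104$)
$\left(127 + \left(-16 + V\right)\right)^{2} = \left(127 + \left(-16 + 104\right)\right)^{2} = \left(127 + 88\right)^{2} = 215^{2} = 46225$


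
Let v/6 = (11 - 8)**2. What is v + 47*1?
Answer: 101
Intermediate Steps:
v = 54 (v = 6*(11 - 8)**2 = 6*3**2 = 6*9 = 54)
v + 47*1 = 54 + 47*1 = 54 + 47 = 101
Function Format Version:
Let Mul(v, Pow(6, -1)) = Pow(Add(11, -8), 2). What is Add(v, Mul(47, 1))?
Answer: 101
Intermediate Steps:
v = 54 (v = Mul(6, Pow(Add(11, -8), 2)) = Mul(6, Pow(3, 2)) = Mul(6, 9) = 54)
Add(v, Mul(47, 1)) = Add(54, Mul(47, 1)) = Add(54, 47) = 101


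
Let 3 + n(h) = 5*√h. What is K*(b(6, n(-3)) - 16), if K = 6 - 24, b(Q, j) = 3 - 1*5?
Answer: 324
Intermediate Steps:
n(h) = -3 + 5*√h
b(Q, j) = -2 (b(Q, j) = 3 - 5 = -2)
K = -18
K*(b(6, n(-3)) - 16) = -18*(-2 - 16) = -18*(-18) = 324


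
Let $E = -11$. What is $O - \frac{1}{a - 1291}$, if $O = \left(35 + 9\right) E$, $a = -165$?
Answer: $- \frac{704703}{1456} \approx -484.0$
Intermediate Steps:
$O = -484$ ($O = \left(35 + 9\right) \left(-11\right) = 44 \left(-11\right) = -484$)
$O - \frac{1}{a - 1291} = -484 - \frac{1}{-165 - 1291} = -484 - \frac{1}{-1456} = -484 - - \frac{1}{1456} = -484 + \frac{1}{1456} = - \frac{704703}{1456}$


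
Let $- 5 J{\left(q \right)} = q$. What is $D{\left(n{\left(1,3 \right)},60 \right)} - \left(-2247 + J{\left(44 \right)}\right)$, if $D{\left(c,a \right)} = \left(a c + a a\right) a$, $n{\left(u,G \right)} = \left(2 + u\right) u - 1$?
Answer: $\frac{1127279}{5} \approx 2.2546 \cdot 10^{5}$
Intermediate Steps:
$J{\left(q \right)} = - \frac{q}{5}$
$n{\left(u,G \right)} = -1 + u \left(2 + u\right)$ ($n{\left(u,G \right)} = u \left(2 + u\right) - 1 = -1 + u \left(2 + u\right)$)
$D{\left(c,a \right)} = a \left(a^{2} + a c\right)$ ($D{\left(c,a \right)} = \left(a c + a^{2}\right) a = \left(a^{2} + a c\right) a = a \left(a^{2} + a c\right)$)
$D{\left(n{\left(1,3 \right)},60 \right)} - \left(-2247 + J{\left(44 \right)}\right) = 60^{2} \left(60 + \left(-1 + 1^{2} + 2 \cdot 1\right)\right) + \left(2247 - \left(- \frac{1}{5}\right) 44\right) = 3600 \left(60 + \left(-1 + 1 + 2\right)\right) + \left(2247 - - \frac{44}{5}\right) = 3600 \left(60 + 2\right) + \left(2247 + \frac{44}{5}\right) = 3600 \cdot 62 + \frac{11279}{5} = 223200 + \frac{11279}{5} = \frac{1127279}{5}$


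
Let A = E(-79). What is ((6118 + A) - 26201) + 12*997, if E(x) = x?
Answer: -8198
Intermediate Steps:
A = -79
((6118 + A) - 26201) + 12*997 = ((6118 - 79) - 26201) + 12*997 = (6039 - 26201) + 11964 = -20162 + 11964 = -8198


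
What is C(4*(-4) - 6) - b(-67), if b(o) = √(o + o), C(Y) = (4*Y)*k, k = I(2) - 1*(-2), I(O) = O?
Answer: -352 - I*√134 ≈ -352.0 - 11.576*I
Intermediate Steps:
k = 4 (k = 2 - 1*(-2) = 2 + 2 = 4)
C(Y) = 16*Y (C(Y) = (4*Y)*4 = 16*Y)
b(o) = √2*√o (b(o) = √(2*o) = √2*√o)
C(4*(-4) - 6) - b(-67) = 16*(4*(-4) - 6) - √2*√(-67) = 16*(-16 - 6) - √2*I*√67 = 16*(-22) - I*√134 = -352 - I*√134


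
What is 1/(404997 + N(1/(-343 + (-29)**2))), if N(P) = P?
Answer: 498/201688507 ≈ 2.4692e-6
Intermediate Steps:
1/(404997 + N(1/(-343 + (-29)**2))) = 1/(404997 + 1/(-343 + (-29)**2)) = 1/(404997 + 1/(-343 + 841)) = 1/(404997 + 1/498) = 1/(201688507/498) = 498/201688507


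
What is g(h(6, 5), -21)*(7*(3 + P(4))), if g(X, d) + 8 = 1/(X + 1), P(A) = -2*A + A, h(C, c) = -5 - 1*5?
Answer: 511/9 ≈ 56.778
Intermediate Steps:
h(C, c) = -10 (h(C, c) = -5 - 5 = -10)
P(A) = -A
g(X, d) = -8 + 1/(1 + X) (g(X, d) = -8 + 1/(X + 1) = -8 + 1/(1 + X))
g(h(6, 5), -21)*(7*(3 + P(4))) = ((-7 - 8*(-10))/(1 - 10))*(7*(3 - 1*4)) = ((-7 + 80)/(-9))*(7*(3 - 4)) = (-⅑*73)*(7*(-1)) = -73/9*(-7) = 511/9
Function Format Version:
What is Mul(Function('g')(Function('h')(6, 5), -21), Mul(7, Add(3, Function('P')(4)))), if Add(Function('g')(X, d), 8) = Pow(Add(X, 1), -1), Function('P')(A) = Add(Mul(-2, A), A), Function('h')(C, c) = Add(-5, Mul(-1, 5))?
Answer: Rational(511, 9) ≈ 56.778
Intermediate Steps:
Function('h')(C, c) = -10 (Function('h')(C, c) = Add(-5, -5) = -10)
Function('P')(A) = Mul(-1, A)
Function('g')(X, d) = Add(-8, Pow(Add(1, X), -1)) (Function('g')(X, d) = Add(-8, Pow(Add(X, 1), -1)) = Add(-8, Pow(Add(1, X), -1)))
Mul(Function('g')(Function('h')(6, 5), -21), Mul(7, Add(3, Function('P')(4)))) = Mul(Mul(Pow(Add(1, -10), -1), Add(-7, Mul(-8, -10))), Mul(7, Add(3, Mul(-1, 4)))) = Mul(Mul(Pow(-9, -1), Add(-7, 80)), Mul(7, Add(3, -4))) = Mul(Mul(Rational(-1, 9), 73), Mul(7, -1)) = Mul(Rational(-73, 9), -7) = Rational(511, 9)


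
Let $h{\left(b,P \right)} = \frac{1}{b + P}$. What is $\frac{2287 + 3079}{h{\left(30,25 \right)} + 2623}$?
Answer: $\frac{147565}{72133} \approx 2.0457$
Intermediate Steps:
$h{\left(b,P \right)} = \frac{1}{P + b}$
$\frac{2287 + 3079}{h{\left(30,25 \right)} + 2623} = \frac{2287 + 3079}{\frac{1}{25 + 30} + 2623} = \frac{5366}{\frac{1}{55} + 2623} = \frac{5366}{\frac{144266}{55}} = 5366 \cdot \frac{55}{144266} = \frac{147565}{72133}$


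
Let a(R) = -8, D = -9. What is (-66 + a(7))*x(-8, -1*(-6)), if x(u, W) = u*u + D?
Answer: -4070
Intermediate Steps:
x(u, W) = -9 + u**2 (x(u, W) = u*u - 9 = u**2 - 9 = -9 + u**2)
(-66 + a(7))*x(-8, -1*(-6)) = (-66 - 8)*(-9 + (-8)**2) = -74*(-9 + 64) = -74*55 = -4070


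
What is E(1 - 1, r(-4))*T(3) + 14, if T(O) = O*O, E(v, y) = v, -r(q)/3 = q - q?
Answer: 14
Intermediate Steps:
r(q) = 0 (r(q) = -3*(q - q) = -3*0 = 0)
T(O) = O²
E(1 - 1, r(-4))*T(3) + 14 = (1 - 1)*3² + 14 = 0*9 + 14 = 0 + 14 = 14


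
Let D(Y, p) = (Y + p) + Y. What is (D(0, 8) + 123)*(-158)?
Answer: -20698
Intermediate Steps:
D(Y, p) = p + 2*Y
(D(0, 8) + 123)*(-158) = ((8 + 2*0) + 123)*(-158) = ((8 + 0) + 123)*(-158) = (8 + 123)*(-158) = 131*(-158) = -20698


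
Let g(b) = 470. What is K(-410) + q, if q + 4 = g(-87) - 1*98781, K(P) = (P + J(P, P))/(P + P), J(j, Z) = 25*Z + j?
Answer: -196603/2 ≈ -98302.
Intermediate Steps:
J(j, Z) = j + 25*Z
K(P) = 27/2 (K(P) = (P + (P + 25*P))/(P + P) = (P + 26*P)/((2*P)) = (27*P)*(1/(2*P)) = 27/2)
q = -98315 (q = -4 + (470 - 1*98781) = -4 + (470 - 98781) = -4 - 98311 = -98315)
K(-410) + q = 27/2 - 98315 = -196603/2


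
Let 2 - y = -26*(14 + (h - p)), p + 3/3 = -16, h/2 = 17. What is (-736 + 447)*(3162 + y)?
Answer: -1402806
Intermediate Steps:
h = 34 (h = 2*17 = 34)
p = -17 (p = -1 - 16 = -17)
y = 1692 (y = 2 - (-26)*(14 + (34 - 1*(-17))) = 2 - (-26)*(14 + (34 + 17)) = 2 - (-26)*(14 + 51) = 2 - (-26)*65 = 2 - 1*(-1690) = 2 + 1690 = 1692)
(-736 + 447)*(3162 + y) = (-736 + 447)*(3162 + 1692) = -289*4854 = -1402806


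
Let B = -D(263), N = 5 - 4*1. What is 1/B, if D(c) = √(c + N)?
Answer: -√66/132 ≈ -0.061546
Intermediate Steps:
N = 1 (N = 5 - 4 = 1)
D(c) = √(1 + c) (D(c) = √(c + 1) = √(1 + c))
B = -2*√66 (B = -√(1 + 263) = -√264 = -2*√66 ≈ -16.248)
1/B = 1/(-2*√66) = -√66/132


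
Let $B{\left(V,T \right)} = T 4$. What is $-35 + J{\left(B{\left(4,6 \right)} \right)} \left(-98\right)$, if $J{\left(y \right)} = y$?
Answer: $-2387$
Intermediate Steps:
$B{\left(V,T \right)} = 4 T$
$-35 + J{\left(B{\left(4,6 \right)} \right)} \left(-98\right) = -35 + 4 \cdot 6 \left(-98\right) = -35 + 24 \left(-98\right) = -35 - 2352 = -2387$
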